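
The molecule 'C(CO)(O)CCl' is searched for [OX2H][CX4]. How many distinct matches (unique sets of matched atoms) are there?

2

[OX2H][CX4] is the SMARTS for an aliphatic alcohol: a hydroxyl oxygen bound to an sp3 (X4) carbon.
The molecule carries 2 separate instances of a hydroxyl group (-OH) meeting every constraint; each maps to a distinct set of atoms, giving 2 matches.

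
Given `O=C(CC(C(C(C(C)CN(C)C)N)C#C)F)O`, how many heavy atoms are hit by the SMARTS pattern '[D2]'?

3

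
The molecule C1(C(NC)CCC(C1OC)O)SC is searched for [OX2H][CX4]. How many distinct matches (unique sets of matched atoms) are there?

[OX2H][CX4] is the SMARTS for an aliphatic alcohol: a hydroxyl oxygen bound to an sp3 (X4) carbon.
Exactly one fragment in the molecule meets all constraints, giving 1 match.

1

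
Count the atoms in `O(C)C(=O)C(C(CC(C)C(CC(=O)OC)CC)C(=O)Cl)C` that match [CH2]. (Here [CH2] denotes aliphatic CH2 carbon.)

3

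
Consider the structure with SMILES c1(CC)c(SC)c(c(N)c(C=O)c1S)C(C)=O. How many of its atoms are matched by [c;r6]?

6

The query [c;r6] means: aromatic carbon that belongs to a six-membered ring.
Check the 17 heavy atoms by environment: 6× c (aromatic, in 6-ring) → match; 6× C (acyclic) → no; 2× O (acyclic) → no; 2× S (acyclic) → no; 1× N (acyclic) → no.
That gives 6 matching atoms.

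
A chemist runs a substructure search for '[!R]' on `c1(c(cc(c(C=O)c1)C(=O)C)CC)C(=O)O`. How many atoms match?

10

The query [!R] means: !R matches any atom not in a ring.
Check the 16 heavy atoms by environment: 6× c (aromatic, in 6-ring) → no; 6× C (acyclic) → match; 4× O (acyclic) → match.
Summing the matching environments: 6 + 4 = 10 matching atoms.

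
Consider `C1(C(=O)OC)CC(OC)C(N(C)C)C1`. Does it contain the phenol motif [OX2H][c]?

No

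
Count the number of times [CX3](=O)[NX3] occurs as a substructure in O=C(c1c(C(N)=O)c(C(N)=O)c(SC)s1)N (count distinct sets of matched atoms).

3

[CX3](=O)[NX3] is the SMARTS for an amide: a carbonyl carbon bonded to a trivalent nitrogen.
The molecule carries 3 separate instances of a primary amide (-C(=O)NH2) meeting every constraint; each maps to a distinct set of atoms, giving 3 matches.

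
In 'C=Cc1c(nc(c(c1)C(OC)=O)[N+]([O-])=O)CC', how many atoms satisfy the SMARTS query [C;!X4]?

3

Check the 17 heavy atoms by environment: 1× n (aromatic, X2) → no; 5× c (aromatic, X3) → no; 3× C (X3) → match; 2× O (X1) → no; 1× O (X2) → no; 3× C (X4) → no; 1× N (charge +1, X3) → no; 1× O (charge -1, X1) → no.
That gives 3 matching atoms.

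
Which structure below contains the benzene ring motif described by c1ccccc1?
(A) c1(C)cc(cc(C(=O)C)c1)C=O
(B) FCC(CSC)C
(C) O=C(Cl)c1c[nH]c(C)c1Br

A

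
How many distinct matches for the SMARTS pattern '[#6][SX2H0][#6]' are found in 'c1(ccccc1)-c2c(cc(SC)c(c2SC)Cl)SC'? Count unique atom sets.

3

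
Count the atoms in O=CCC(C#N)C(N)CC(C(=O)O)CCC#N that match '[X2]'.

Check the 17 heavy atoms by environment: 7× C (X4) → no; 2× C (X2) → match; 2× N (X1) → no; 1× N (X3) → no; 2× C (X3) → no; 2× O (X1) → no; 1× O (X2) → match.
Summing the matching environments: 2 + 1 = 3 matching atoms.

3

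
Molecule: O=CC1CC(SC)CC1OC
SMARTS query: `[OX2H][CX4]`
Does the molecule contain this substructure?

No

The pattern [OX2H][CX4] describes a hydroxyl oxygen bound to an sp3 (X4) carbon — an aliphatic alcohol.
The closest candidate here is a methoxy ether (-OCH3), but the oxygen has H0 (ether), not H1. No other fragment satisfies the full query, so there is no match.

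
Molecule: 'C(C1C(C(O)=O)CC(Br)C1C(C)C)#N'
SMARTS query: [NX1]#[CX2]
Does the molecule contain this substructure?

The pattern [NX1]#[CX2] describes a nitrogen triple-bonded to a two-connected carbon — a nitrile.
The molecule carries a nitrile (-C#N), whose atoms satisfy every constraint of the query, so the pattern matches.

Yes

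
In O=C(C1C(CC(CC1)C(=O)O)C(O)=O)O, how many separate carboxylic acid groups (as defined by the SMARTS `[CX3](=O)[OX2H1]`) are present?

3

[CX3](=O)[OX2H1] is the SMARTS for a carboxylic acid: an sp2 carbon double-bonded to O and single-bonded to an -OH oxygen.
The molecule carries 3 separate instances of a carboxylic acid group (-C(=O)OH) meeting every constraint; each maps to a distinct set of atoms, giving 3 matches.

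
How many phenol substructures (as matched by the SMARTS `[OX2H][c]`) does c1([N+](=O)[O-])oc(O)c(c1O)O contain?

3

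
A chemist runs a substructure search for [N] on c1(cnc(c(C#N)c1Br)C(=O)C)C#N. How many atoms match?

2

The query [N] means: uppercase N matches aliphatic (non-aromatic) nitrogen only.
Check the 14 heavy atoms by environment: 1× n (aromatic) → no; 5× c (aromatic) → no; 1× Br → no; 4× C → no; 2× N → match; 1× O → no.
That gives 2 matching atoms.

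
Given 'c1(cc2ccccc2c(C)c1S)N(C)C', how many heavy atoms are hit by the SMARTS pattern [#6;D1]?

3

The query [#6;D1] means: carbon bonded to exactly one heavy atom.
Check the 15 heavy atoms by environment: 5× c (aromatic, D3) → no; 5× c (aromatic, D2) → no; 1× N (D3) → no; 3× C (D1) → match; 1× S (D1) → no.
That gives 3 matching atoms.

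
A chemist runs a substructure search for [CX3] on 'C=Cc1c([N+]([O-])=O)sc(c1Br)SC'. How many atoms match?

Check the 13 heavy atoms by environment: 1× s (aromatic, X2) → no; 4× c (aromatic, X3) → no; 1× Br (X1) → no; 1× S (X2) → no; 1× C (X4) → no; 1× N (charge +1, X3) → no; 1× O (charge -1, X1) → no; 1× O (X1) → no; 2× C (X3) → match.
That gives 2 matching atoms.

2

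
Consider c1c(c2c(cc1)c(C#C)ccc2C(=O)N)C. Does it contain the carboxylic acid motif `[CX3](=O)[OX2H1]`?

No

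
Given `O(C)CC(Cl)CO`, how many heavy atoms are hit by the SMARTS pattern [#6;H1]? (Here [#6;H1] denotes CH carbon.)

1

Check the 7 heavy atoms by environment: 2× C (H2) → no; 1× C (H1) → match; 1× Cl (H0) → no; 1× O (H1) → no; 1× O (H0) → no; 1× C (H3) → no.
That gives 1 matching atom.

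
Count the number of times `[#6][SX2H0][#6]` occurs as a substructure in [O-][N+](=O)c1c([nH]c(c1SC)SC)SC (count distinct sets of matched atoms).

3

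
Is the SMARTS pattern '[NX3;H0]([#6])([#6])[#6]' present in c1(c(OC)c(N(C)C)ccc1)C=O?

Yes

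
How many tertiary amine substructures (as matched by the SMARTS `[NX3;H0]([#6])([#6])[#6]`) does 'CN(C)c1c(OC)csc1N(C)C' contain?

2

[NX3;H0]([#6])([#6])[#6] is the SMARTS for a tertiary amine: a trivalent nitrogen with no H, bonded to three carbons.
The molecule carries 2 separate instances of a dimethylamino group (-N(CH3)2) meeting every constraint; each maps to a distinct set of atoms, giving 2 matches.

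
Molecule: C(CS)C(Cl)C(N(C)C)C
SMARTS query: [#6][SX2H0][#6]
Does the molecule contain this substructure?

The pattern [#6][SX2H0][#6] describes an aliphatic sulfur bridging two carbons with no H on the sulfur — a thioether.
The closest candidate here is a thiol (-SH), but the sulfur has H1, not H0 bridging two carbons. No other fragment satisfies the full query, so there is no match.

No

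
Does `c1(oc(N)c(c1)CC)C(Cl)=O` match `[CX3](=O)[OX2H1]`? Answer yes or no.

No

The pattern [CX3](=O)[OX2H1] describes an sp2 carbon double-bonded to O and single-bonded to an -OH oxygen — a carboxylic acid.
The closest candidate here is an acyl chloride (-C(=O)Cl), but the carbonyl is bonded to Cl, not to an -OH oxygen. No other fragment satisfies the full query, so there is no match.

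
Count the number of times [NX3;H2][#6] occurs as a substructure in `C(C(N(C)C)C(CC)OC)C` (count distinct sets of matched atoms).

[NX3;H2][#6] is the SMARTS for a primary amine: a trivalent nitrogen with two H attached to carbon.
The molecule has a dimethylamino group (-N(CH3)2), but the nitrogen has H0, not H2; nothing else fits, so there are 0 matches.

0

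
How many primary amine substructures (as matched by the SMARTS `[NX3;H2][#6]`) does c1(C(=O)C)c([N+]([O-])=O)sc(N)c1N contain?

[NX3;H2][#6] is the SMARTS for a primary amine: a trivalent nitrogen with two H attached to carbon.
The molecule carries 2 separate instances of a primary amino group (-NH2) meeting every constraint; each maps to a distinct set of atoms, giving 2 matches.

2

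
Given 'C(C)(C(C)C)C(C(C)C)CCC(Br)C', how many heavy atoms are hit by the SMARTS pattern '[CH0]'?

0

The query [CH0] means: aliphatic carbon with no attached hydrogen.
Check the 14 heavy atoms by environment: 6× C (H3) → no; 5× C (H1) → no; 2× C (H2) → no; 1× Br (H0) → no.
No environment satisfies the query, so 0 matching atoms.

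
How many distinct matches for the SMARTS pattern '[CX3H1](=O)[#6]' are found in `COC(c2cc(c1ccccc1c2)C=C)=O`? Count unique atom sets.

[CX3H1](=O)[#6] is the SMARTS for an aldehyde: an sp2 carbon with one H, double-bonded to O and single-bonded to carbon.
The molecule has a methyl-ester group (-C(=O)OCH3), but the carbonyl carbon has H0, not H1; nothing else fits, so there are 0 matches.

0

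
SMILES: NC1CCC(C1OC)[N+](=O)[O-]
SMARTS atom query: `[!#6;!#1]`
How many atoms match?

5

The query [!#6;!#1] means: not carbon and not hydrogen — any heteroatom.
Check the 11 heavy atoms by environment: 6× C → no; 1× N → match; 2× O → match; 1× N (charge +1) → match; 1× O (charge -1) → match.
Summing the matching environments: 1 + 2 + 1 + 1 = 5 matching atoms.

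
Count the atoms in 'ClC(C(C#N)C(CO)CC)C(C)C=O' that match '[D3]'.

4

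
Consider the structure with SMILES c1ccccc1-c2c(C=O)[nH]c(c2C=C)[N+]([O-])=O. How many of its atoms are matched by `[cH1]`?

5

Check the 18 heavy atoms by environment: 1× n (aromatic, H1) → no; 5× c (aromatic, H0) → no; 1× N (charge +1, H0) → no; 1× O (charge -1, H0) → no; 2× O (H0) → no; 2× C (H1) → no; 1× C (H2) → no; 5× c (aromatic, H1) → match.
That gives 5 matching atoms.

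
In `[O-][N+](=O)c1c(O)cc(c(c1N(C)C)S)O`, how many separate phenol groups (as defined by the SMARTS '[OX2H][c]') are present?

[OX2H][c] is the SMARTS for a phenol: a hydroxyl oxygen attached to an aromatic carbon.
The molecule carries 2 separate instances of a hydroxyl group (-OH) meeting every constraint; each maps to a distinct set of atoms, giving 2 matches.

2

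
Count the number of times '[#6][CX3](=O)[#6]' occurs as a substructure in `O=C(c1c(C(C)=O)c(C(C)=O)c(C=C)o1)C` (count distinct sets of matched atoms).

3

[#6][CX3](=O)[#6] is the SMARTS for a ketone: a carbonyl carbon (no H) flanked by two carbons.
The molecule carries 3 separate instances of an acetyl/ketone group (-C(=O)CH3) meeting every constraint; each maps to a distinct set of atoms, giving 3 matches.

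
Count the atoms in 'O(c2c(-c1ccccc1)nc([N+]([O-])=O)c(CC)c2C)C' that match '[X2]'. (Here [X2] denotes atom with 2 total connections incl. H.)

2

Check the 20 heavy atoms by environment: 1× n (aromatic, X2) → match; 11× c (aromatic, X3) → no; 1× N (charge +1, X3) → no; 1× O (charge -1, X1) → no; 1× O (X1) → no; 4× C (X4) → no; 1× O (X2) → match.
Summing the matching environments: 1 + 1 = 2 matching atoms.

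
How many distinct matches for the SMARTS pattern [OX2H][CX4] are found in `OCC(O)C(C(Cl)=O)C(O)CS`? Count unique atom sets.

3

[OX2H][CX4] is the SMARTS for an aliphatic alcohol: a hydroxyl oxygen bound to an sp3 (X4) carbon.
The molecule carries 3 separate instances of a hydroxyl group (-OH) meeting every constraint; each maps to a distinct set of atoms, giving 3 matches.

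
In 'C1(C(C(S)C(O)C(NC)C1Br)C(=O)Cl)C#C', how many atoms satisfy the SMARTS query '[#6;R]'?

6

Check the 16 heavy atoms by environment: 6× C (in 6-ring) → match; 4× C (acyclic) → no; 2× O (acyclic) → no; 1× Cl (acyclic) → no; 1× Br (acyclic) → no; 1× S (acyclic) → no; 1× N (acyclic) → no.
That gives 6 matching atoms.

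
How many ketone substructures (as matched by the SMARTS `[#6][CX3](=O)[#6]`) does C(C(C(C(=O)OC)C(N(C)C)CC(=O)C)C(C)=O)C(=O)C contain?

3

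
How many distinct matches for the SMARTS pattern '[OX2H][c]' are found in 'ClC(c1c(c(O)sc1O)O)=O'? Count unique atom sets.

3

[OX2H][c] is the SMARTS for a phenol: a hydroxyl oxygen attached to an aromatic carbon.
The molecule carries 3 separate instances of a hydroxyl group (-OH) meeting every constraint; each maps to a distinct set of atoms, giving 3 matches.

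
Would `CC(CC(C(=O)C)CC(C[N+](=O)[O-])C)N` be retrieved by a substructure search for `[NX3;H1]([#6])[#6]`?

No

The pattern [NX3;H1]([#6])[#6] describes a trivalent nitrogen with one H, bonded to two carbons — a secondary amine.
The closest candidate here is a primary amino group (-NH2), but the nitrogen has H2 and only one carbon neighbour. No other fragment satisfies the full query, so there is no match.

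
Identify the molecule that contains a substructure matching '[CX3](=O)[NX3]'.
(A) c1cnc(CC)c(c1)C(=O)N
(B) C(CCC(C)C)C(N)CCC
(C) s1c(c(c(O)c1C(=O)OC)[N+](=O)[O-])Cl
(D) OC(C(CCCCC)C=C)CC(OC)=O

A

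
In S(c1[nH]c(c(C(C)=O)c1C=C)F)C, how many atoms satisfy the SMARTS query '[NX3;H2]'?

The query [NX3;H2] means: aliphatic N with 3 total connections, two of them H — an -NH2 nitrogen (amine or amide).
Check the 13 heavy atoms by environment: 1× n (aromatic, H1, X3) → no; 4× c (aromatic, H0, X3) → no; 1× C (H0, X3) → no; 1× O (H0, X1) → no; 2× C (H3, X4) → no; 1× S (H0, X2) → no; 1× F (H0, X1) → no; 1× C (H1, X3) → no; 1× C (H2, X3) → no.
No environment satisfies the query, so 0 matching atoms.

0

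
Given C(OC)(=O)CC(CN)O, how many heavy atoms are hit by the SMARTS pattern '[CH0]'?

Check the 9 heavy atoms by environment: 2× C (H2) → no; 1× C (H1) → no; 1× C (H0) → match; 2× O (H0) → no; 1× C (H3) → no; 1× N (H2) → no; 1× O (H1) → no.
That gives 1 matching atom.

1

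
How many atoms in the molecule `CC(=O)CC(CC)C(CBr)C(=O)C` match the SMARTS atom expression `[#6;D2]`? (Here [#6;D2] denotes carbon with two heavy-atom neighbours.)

3

The query [#6;D2] means: any carbon bonded to exactly two heavy atoms.
Check the 13 heavy atoms by environment: 3× C (D2) → match; 4× C (D3) → no; 1× Br (D1) → no; 2× O (D1) → no; 3× C (D1) → no.
That gives 3 matching atoms.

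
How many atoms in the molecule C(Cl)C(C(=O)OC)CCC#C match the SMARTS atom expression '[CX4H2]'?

3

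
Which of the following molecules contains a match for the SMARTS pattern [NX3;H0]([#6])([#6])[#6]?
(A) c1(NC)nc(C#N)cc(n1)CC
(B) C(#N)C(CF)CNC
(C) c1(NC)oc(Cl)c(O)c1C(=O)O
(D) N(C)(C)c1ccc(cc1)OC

D

[NX3;H0]([#6])([#6])[#6] describes a trivalent nitrogen with no H, bonded to three carbons (a tertiary amine).
(A) has an N-methylamino group (-NHCH3) but the nitrogen still has one H (H1), not H0.
(B) has an N-methylamino group (-NHCH3) but the nitrogen still has one H (H1), not H0.
(C) has an N-methylamino group (-NHCH3) but the nitrogen still has one H (H1), not H0.
(D) contains a dimethylamino group (-N(CH3)2), which satisfies every atom and bond constraint.
So the answer is (D).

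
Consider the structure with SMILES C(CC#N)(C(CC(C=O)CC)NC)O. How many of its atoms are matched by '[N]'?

2

Check the 14 heavy atoms by environment: 10× C → no; 2× N → match; 2× O → no.
That gives 2 matching atoms.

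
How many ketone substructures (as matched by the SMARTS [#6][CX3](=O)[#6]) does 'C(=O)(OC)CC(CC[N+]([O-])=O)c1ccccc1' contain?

[#6][CX3](=O)[#6] is the SMARTS for a ketone: a carbonyl carbon (no H) flanked by two carbons.
The molecule has a methyl-ester group (-C(=O)OCH3), but one neighbour of the carbonyl carbon is O, not C; nothing else fits, so there are 0 matches.

0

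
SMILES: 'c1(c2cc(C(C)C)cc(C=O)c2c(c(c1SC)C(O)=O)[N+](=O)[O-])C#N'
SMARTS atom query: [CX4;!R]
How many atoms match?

4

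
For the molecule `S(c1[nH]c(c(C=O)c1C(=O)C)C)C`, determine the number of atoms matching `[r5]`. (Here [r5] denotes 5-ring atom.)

5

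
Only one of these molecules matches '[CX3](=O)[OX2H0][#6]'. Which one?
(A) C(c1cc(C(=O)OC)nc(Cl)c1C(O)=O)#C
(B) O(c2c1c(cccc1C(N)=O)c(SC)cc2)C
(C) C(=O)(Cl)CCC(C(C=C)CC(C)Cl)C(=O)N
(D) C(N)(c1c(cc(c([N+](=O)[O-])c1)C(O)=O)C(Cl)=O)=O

A

[CX3](=O)[OX2H0][#6] describes a carbonyl carbon bonded to an oxygen that is itself bonded to carbon (no H on that O) (an ester).
(A) contains a methyl-ester group (-C(=O)OCH3), which satisfies every atom and bond constraint.
(B) has a methoxy ether (-OCH3) but the ether oxygen is not adjacent to a C=O carbon.
(C) has a primary amide (-C(=O)NH2) but the carbonyl is bonded to N, not to an O-C linkage.
(D) has a carboxylic acid group (-C(=O)OH) but the singly-bonded O carries H (OX2H1, not H0).
So the answer is (A).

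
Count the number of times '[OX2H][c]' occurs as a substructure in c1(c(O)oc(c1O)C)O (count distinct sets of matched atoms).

3

[OX2H][c] is the SMARTS for a phenol: a hydroxyl oxygen attached to an aromatic carbon.
The molecule carries 3 separate instances of a hydroxyl group (-OH) meeting every constraint; each maps to a distinct set of atoms, giving 3 matches.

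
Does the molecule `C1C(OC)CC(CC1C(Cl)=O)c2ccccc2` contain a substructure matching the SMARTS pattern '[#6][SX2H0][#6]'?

No

The pattern [#6][SX2H0][#6] describes an aliphatic sulfur bridging two carbons with no H on the sulfur — a thioether.
The closest candidate here is a methoxy ether (-OCH3), but the bridging atom is O, not S. No other fragment satisfies the full query, so there is no match.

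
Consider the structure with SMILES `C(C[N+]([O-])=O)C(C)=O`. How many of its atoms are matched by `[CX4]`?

3

The query [CX4] means: C with X4: aliphatic carbon with exactly 4 total connections (bonds + H).
Check the 8 heavy atoms by environment: 3× C (X4) → match; 1× C (X3) → no; 2× O (X1) → no; 1× N (charge +1, X3) → no; 1× O (charge -1, X1) → no.
That gives 3 matching atoms.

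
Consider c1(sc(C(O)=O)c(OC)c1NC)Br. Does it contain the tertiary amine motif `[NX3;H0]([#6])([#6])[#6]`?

No

The pattern [NX3;H0]([#6])([#6])[#6] describes a trivalent nitrogen with no H, bonded to three carbons — a tertiary amine.
The closest candidate here is an N-methylamino group (-NHCH3), but the nitrogen still has one H (H1), not H0. No other fragment satisfies the full query, so there is no match.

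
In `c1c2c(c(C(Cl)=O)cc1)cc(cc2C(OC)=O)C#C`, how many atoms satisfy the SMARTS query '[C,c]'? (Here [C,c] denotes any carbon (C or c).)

15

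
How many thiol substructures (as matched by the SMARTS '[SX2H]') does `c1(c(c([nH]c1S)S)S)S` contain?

[SX2H] is the SMARTS for a thiol: an aliphatic sulfur with two connections, one being H.
The molecule carries 4 separate instances of a thiol (-SH) meeting every constraint; each maps to a distinct set of atoms, giving 4 matches.

4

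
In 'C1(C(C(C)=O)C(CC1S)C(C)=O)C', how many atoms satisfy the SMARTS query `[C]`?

10

The query [C] means: uppercase C matches aliphatic (non-aromatic) carbon only.
Check the 13 heavy atoms by environment: 10× C → match; 2× O → no; 1× S → no.
That gives 10 matching atoms.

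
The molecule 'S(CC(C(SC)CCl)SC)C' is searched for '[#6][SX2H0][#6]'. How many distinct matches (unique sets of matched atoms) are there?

[#6][SX2H0][#6] is the SMARTS for a thioether: an aliphatic sulfur bridging two carbons with no H on the sulfur.
The molecule carries 3 separate instances of a methylthio ether (-SCH3) meeting every constraint; each maps to a distinct set of atoms, giving 3 matches.

3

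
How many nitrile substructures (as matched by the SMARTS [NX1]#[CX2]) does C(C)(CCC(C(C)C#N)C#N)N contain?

2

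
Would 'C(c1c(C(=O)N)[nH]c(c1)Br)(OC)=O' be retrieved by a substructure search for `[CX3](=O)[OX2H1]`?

No

The pattern [CX3](=O)[OX2H1] describes an sp2 carbon double-bonded to O and single-bonded to an -OH oxygen — a carboxylic acid.
The closest candidate here is a primary amide (-C(=O)NH2), but the carbonyl is bonded to N, not to an -OH oxygen. No other fragment satisfies the full query, so there is no match.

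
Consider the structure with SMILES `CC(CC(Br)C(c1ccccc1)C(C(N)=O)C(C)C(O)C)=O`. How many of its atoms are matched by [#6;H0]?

3

The query [#6;H0] means: any carbon with no attached hydrogen.
Check the 22 heavy atoms by environment: 1× C (H2) → no; 5× C (H1) → no; 3× C (H3) → no; 1× c (aromatic, H0) → match; 5× c (aromatic, H1) → no; 1× O (H1) → no; 2× C (H0) → match; 2× O (H0) → no; 1× N (H2) → no; 1× Br (H0) → no.
Summing the matching environments: 1 + 2 = 3 matching atoms.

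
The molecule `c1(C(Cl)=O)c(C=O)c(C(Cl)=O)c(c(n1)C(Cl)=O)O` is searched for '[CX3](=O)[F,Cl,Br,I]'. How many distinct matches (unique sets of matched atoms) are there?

3

[CX3](=O)[F,Cl,Br,I] is the SMARTS for an acyl halide: a carbonyl carbon bonded to a halogen.
The molecule carries 3 separate instances of an acyl chloride (-C(=O)Cl) meeting every constraint; each maps to a distinct set of atoms, giving 3 matches.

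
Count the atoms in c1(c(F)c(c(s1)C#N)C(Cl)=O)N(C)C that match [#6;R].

4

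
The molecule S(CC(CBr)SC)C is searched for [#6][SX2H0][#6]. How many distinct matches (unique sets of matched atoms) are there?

2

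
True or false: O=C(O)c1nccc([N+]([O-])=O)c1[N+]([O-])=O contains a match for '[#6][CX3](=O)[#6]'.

False

The pattern [#6][CX3](=O)[#6] describes a carbonyl carbon (no H) flanked by two carbons — a ketone.
The closest candidate here is a carboxylic acid group (-C(=O)OH), but one neighbour of the carbonyl carbon is O, not C. No other fragment satisfies the full query, so there is no match.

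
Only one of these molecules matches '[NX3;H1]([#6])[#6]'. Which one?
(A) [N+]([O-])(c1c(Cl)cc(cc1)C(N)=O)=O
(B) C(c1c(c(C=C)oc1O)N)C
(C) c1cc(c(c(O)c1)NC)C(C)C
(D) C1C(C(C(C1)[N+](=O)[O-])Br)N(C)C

C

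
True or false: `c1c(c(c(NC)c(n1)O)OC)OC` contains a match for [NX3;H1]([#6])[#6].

True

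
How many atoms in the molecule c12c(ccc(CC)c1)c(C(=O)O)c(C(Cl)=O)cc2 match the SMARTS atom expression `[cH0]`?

5

Check the 18 heavy atoms by environment: 5× c (aromatic, H0) → match; 5× c (aromatic, H1) → no; 2× C (H0) → no; 2× O (H0) → no; 1× O (H1) → no; 1× C (H2) → no; 1× C (H3) → no; 1× Cl (H0) → no.
That gives 5 matching atoms.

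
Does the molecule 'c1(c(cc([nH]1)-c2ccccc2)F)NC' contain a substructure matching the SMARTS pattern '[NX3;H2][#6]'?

The pattern [NX3;H2][#6] describes a trivalent nitrogen with two H attached to carbon — a primary amine.
The closest candidate here is an N-methylamino group (-NHCH3), but the nitrogen bears two carbons and only one H (H1), not H2. No other fragment satisfies the full query, so there is no match.

No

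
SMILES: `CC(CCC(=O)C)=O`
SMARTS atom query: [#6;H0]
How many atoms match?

The query [#6;H0] means: any carbon with no attached hydrogen.
Check the 8 heavy atoms by environment: 2× C (H2) → no; 2× C (H0) → match; 2× O (H0) → no; 2× C (H3) → no.
That gives 2 matching atoms.

2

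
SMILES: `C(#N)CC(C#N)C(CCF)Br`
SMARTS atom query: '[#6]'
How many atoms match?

Check the 11 heavy atoms by environment: 7× C → match; 1× F → no; 2× N → no; 1× Br → no.
That gives 7 matching atoms.

7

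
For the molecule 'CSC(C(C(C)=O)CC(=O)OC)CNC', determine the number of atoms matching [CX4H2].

2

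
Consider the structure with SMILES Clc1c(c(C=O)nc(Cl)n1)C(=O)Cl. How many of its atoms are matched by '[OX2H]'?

0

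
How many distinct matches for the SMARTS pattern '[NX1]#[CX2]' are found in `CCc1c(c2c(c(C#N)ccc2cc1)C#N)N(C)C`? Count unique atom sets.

2

[NX1]#[CX2] is the SMARTS for a nitrile: a nitrogen triple-bonded to a two-connected carbon.
The molecule carries 2 separate instances of a nitrile (-C#N) meeting every constraint; each maps to a distinct set of atoms, giving 2 matches.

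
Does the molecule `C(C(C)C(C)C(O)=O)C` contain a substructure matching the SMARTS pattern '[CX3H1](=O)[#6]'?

No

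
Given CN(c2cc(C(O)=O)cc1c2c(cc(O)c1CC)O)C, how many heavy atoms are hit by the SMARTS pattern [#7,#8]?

Check the 20 heavy atoms by environment: 10× c (aromatic) → no; 5× C → no; 1× N → match; 4× O → match.
Summing the matching environments: 1 + 4 = 5 matching atoms.

5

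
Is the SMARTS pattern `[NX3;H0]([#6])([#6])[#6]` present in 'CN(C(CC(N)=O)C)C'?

Yes

The pattern [NX3;H0]([#6])([#6])[#6] describes a trivalent nitrogen with no H, bonded to three carbons — a tertiary amine.
The molecule carries a dimethylamino group (-N(CH3)2), whose atoms satisfy every constraint of the query, so the pattern matches.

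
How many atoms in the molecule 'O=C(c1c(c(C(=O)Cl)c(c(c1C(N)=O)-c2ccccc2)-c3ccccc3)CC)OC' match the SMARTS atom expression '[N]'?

1

The query [N] means: uppercase N matches aliphatic (non-aromatic) nitrogen only.
Check the 30 heavy atoms by environment: 18× c (aromatic) → no; 6× C → no; 4× O → no; 1× N → match; 1× Cl → no.
That gives 1 matching atom.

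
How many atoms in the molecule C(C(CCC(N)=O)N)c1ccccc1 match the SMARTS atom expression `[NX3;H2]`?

2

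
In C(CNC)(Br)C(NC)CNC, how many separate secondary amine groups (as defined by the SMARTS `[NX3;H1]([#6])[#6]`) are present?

[NX3;H1]([#6])[#6] is the SMARTS for a secondary amine: a trivalent nitrogen with one H, bonded to two carbons.
The molecule carries 3 separate instances of an N-methylamino group (-NHCH3) meeting every constraint; each maps to a distinct set of atoms, giving 3 matches.

3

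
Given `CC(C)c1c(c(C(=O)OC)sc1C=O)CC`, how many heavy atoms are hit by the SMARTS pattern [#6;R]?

4

The query [#6;R] means: carbon that is part of a ring.
Check the 16 heavy atoms by environment: 1× s (aromatic, in 5-ring) → no; 4× c (aromatic, in 5-ring) → match; 8× C (acyclic) → no; 3× O (acyclic) → no.
That gives 4 matching atoms.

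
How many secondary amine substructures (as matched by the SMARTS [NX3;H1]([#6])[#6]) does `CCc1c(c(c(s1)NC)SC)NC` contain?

2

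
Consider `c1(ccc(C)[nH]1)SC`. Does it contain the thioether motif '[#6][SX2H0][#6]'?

Yes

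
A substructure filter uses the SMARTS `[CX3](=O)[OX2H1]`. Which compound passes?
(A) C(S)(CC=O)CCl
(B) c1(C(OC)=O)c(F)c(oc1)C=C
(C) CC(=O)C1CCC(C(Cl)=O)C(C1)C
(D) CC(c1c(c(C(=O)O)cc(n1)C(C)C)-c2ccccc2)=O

[CX3](=O)[OX2H1] describes an sp2 carbon double-bonded to O and single-bonded to an -OH oxygen (a carboxylic acid).
(A) has an aldehyde (-CHO) but there is no singly-bonded oxygen on the carbonyl carbon.
(B) has a methyl-ester group (-C(=O)OCH3) but the singly-bonded O has no H (OX2H0, not OX2H1).
(C) has an acyl chloride (-C(=O)Cl) but the carbonyl is bonded to Cl, not to an -OH oxygen.
(D) contains a carboxylic acid group (-C(=O)OH), which satisfies every atom and bond constraint.
So the answer is (D).

D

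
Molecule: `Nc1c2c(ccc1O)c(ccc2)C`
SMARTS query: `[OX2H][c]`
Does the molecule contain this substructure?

Yes

The pattern [OX2H][c] describes a hydroxyl oxygen attached to an aromatic carbon — a phenol.
The molecule carries a hydroxyl group (-OH), whose atoms satisfy every constraint of the query, so the pattern matches.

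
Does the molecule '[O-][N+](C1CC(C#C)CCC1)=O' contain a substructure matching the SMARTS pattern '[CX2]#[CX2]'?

The pattern [CX2]#[CX2] describes a carbon-carbon triple bond — an alkyne.
The molecule carries an ethynyl group (-C#CH), whose atoms satisfy every constraint of the query, so the pattern matches.

Yes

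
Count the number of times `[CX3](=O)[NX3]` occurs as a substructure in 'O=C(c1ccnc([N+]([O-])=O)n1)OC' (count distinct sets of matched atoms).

0

[CX3](=O)[NX3] is the SMARTS for an amide: a carbonyl carbon bonded to a trivalent nitrogen.
The molecule has a methyl-ester group (-C(=O)OCH3), but the carbonyl is bonded to O, not to an NX3 nitrogen; nothing else fits, so there are 0 matches.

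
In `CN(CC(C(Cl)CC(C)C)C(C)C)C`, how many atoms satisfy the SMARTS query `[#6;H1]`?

4

The query [#6;H1] means: any carbon bearing exactly one hydrogen.
Check the 14 heavy atoms by environment: 2× C (H2) → no; 4× C (H1) → match; 6× C (H3) → no; 1× Cl (H0) → no; 1× N (H0) → no.
That gives 4 matching atoms.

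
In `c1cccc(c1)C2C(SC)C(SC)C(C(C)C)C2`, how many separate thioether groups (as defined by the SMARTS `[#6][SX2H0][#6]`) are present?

[#6][SX2H0][#6] is the SMARTS for a thioether: an aliphatic sulfur bridging two carbons with no H on the sulfur.
The molecule carries 2 separate instances of a methylthio ether (-SCH3) meeting every constraint; each maps to a distinct set of atoms, giving 2 matches.

2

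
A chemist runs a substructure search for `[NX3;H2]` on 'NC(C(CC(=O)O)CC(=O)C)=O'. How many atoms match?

1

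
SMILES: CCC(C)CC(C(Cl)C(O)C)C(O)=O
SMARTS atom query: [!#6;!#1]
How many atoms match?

4

The query [!#6;!#1] means: not carbon and not hydrogen — any heteroatom.
Check the 14 heavy atoms by environment: 10× C → no; 3× O → match; 1× Cl → match.
Summing the matching environments: 3 + 1 = 4 matching atoms.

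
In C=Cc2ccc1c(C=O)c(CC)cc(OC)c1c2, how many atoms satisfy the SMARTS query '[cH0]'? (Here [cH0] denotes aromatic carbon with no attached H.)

6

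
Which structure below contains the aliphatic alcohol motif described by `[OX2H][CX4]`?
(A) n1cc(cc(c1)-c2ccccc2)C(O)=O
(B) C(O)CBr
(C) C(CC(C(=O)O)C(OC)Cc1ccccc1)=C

B

[OX2H][CX4] describes a hydroxyl oxygen bound to an sp3 (X4) carbon (an aliphatic alcohol).
(A) has a carboxylic acid group (-C(=O)OH) but the -OH is on a CX3 carbonyl carbon, not a CX4 carbon.
(B) contains a hydroxyl group (-OH), which satisfies every atom and bond constraint.
(C) has a methoxy ether (-OCH3) but the oxygen has H0 (ether), not H1.
So the answer is (B).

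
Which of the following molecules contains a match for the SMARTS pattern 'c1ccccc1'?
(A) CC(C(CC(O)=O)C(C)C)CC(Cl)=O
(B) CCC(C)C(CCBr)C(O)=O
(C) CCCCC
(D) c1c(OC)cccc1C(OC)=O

D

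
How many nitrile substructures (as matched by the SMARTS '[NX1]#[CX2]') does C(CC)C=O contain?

0

[NX1]#[CX2] is the SMARTS for a nitrile: a nitrogen triple-bonded to a two-connected carbon.
No fragment in the molecule satisfies every constraint, giving 0 matches.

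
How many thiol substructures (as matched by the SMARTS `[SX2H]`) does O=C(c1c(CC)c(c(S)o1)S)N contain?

[SX2H] is the SMARTS for a thiol: an aliphatic sulfur with two connections, one being H.
The molecule carries 2 separate instances of a thiol (-SH) meeting every constraint; each maps to a distinct set of atoms, giving 2 matches.

2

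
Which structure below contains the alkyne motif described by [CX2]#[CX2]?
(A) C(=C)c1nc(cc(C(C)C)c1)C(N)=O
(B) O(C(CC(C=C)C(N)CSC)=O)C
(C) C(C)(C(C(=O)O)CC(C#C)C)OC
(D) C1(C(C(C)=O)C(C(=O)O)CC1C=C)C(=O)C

C

[CX2]#[CX2] describes a carbon-carbon triple bond (an alkyne).
(A) has a vinyl group (-CH=CH2) but the C=C is a double bond; both carbons are CX3, not CX2.
(B) has a vinyl group (-CH=CH2) but the C=C is a double bond; both carbons are CX3, not CX2.
(C) contains an ethynyl group (-C#CH), which satisfies every atom and bond constraint.
(D) has a vinyl group (-CH=CH2) but the C=C is a double bond; both carbons are CX3, not CX2.
So the answer is (C).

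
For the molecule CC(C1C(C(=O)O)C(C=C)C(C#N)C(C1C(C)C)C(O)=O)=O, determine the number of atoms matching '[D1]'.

10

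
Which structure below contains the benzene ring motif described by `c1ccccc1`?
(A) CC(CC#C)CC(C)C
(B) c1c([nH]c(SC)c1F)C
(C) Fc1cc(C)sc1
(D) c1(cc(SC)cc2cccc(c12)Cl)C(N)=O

D

c1ccccc1 describes six aromatic carbons in a ring (a benzene ring).
(A) has a methyl group (-CH3) but no six-membered all-carbon aromatic ring is present.
(B) has a methyl group (-CH3) but no six-membered all-carbon aromatic ring is present.
(C) has a methyl group (-CH3) but no six-membered all-carbon aromatic ring is present.
(D) contains the required atom environment, so the pattern matches.
So the answer is (D).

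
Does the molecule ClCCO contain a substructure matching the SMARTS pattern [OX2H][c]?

No

The pattern [OX2H][c] describes a hydroxyl oxygen attached to an aromatic carbon — a phenol.
The closest candidate here is a hydroxyl group (-OH), but the -OH is on an aliphatic carbon, not an aromatic c. No other fragment satisfies the full query, so there is no match.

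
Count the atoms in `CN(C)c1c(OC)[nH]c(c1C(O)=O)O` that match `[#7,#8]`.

6

The query [#7,#8] means: nitrogen or oxygen (comma = OR).
Check the 14 heavy atoms by environment: 1× n (aromatic) → match; 4× c (aromatic) → no; 1× N → match; 4× C → no; 4× O → match.
Summing the matching environments: 1 + 1 + 4 = 6 matching atoms.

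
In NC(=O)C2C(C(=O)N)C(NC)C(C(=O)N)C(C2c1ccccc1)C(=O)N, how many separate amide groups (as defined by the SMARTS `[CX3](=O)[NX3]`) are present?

4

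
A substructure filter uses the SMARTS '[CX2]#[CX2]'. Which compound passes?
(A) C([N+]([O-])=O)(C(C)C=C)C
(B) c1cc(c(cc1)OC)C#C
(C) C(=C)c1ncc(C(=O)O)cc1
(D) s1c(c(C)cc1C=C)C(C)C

[CX2]#[CX2] describes a carbon-carbon triple bond (an alkyne).
(A) has a vinyl group (-CH=CH2) but the C=C is a double bond; both carbons are CX3, not CX2.
(B) contains an ethynyl group (-C#CH), which satisfies every atom and bond constraint.
(C) has a vinyl group (-CH=CH2) but the C=C is a double bond; both carbons are CX3, not CX2.
(D) has a vinyl group (-CH=CH2) but the C=C is a double bond; both carbons are CX3, not CX2.
So the answer is (B).

B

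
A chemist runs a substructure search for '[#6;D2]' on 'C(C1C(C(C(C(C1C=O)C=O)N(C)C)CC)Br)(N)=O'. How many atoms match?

3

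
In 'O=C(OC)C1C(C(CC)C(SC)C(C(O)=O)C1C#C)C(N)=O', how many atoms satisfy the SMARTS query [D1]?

9

Check the 22 heavy atoms by environment: 9× C (D3) → no; 4× O (D1) → match; 2× C (D2) → no; 4× C (D1) → match; 1× S (D2) → no; 1× O (D2) → no; 1× N (D1) → match.
Summing the matching environments: 4 + 4 + 1 = 9 matching atoms.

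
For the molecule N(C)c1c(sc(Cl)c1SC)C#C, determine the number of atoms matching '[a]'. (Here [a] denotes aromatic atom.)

5

Check the 12 heavy atoms by environment: 1× s (aromatic) → match; 4× c (aromatic) → match; 1× S → no; 4× C → no; 1× N → no; 1× Cl → no.
Summing the matching environments: 1 + 4 = 5 matching atoms.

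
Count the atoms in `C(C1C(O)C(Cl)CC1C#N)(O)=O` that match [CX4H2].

1

The query [CX4H2] means: sp3 carbon (X4) with exactly two hydrogens.
Check the 12 heavy atoms by environment: 4× C (H1, X4) → no; 1× C (H2, X4) → match; 1× C (H0, X2) → no; 1× N (H0, X1) → no; 2× O (H1, X2) → no; 1× C (H0, X3) → no; 1× O (H0, X1) → no; 1× Cl (H0, X1) → no.
That gives 1 matching atom.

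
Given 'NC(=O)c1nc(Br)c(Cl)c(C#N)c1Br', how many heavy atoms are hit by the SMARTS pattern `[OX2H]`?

The query [OX2H] means: aliphatic oxygen with two connections, one of which is H — an -OH oxygen.
Check the 14 heavy atoms by environment: 1× n (aromatic, H0, X2) → no; 5× c (aromatic, H0, X3) → no; 2× Br (H0, X1) → no; 1× Cl (H0, X1) → no; 1× C (H0, X3) → no; 1× O (H0, X1) → no; 1× N (H2, X3) → no; 1× C (H0, X2) → no; 1× N (H0, X1) → no.
No environment satisfies the query, so 0 matching atoms.

0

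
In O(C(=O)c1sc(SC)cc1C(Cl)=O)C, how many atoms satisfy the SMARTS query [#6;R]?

The query [#6;R] means: carbon that is part of a ring.
Check the 14 heavy atoms by environment: 1× s (aromatic, in 5-ring) → no; 4× c (aromatic, in 5-ring) → match; 4× C (acyclic) → no; 3× O (acyclic) → no; 1× S (acyclic) → no; 1× Cl (acyclic) → no.
That gives 4 matching atoms.

4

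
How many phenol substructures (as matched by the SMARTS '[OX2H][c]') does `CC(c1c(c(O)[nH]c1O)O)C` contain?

3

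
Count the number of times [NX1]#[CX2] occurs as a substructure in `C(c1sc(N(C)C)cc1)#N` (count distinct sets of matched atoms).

[NX1]#[CX2] is the SMARTS for a nitrile: a nitrogen triple-bonded to a two-connected carbon.
Exactly one fragment in the molecule meets all constraints, giving 1 match.

1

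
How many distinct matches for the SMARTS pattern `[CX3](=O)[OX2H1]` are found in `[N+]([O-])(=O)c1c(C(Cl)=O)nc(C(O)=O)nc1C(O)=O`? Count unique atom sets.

2

[CX3](=O)[OX2H1] is the SMARTS for a carboxylic acid: an sp2 carbon double-bonded to O and single-bonded to an -OH oxygen.
The molecule carries 2 separate instances of a carboxylic acid group (-C(=O)OH) meeting every constraint; each maps to a distinct set of atoms, giving 2 matches.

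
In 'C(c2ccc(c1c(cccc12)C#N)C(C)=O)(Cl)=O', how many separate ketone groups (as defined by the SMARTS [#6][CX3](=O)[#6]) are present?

[#6][CX3](=O)[#6] is the SMARTS for a ketone: a carbonyl carbon (no H) flanked by two carbons.
Exactly one fragment in the molecule meets all constraints, giving 1 match.

1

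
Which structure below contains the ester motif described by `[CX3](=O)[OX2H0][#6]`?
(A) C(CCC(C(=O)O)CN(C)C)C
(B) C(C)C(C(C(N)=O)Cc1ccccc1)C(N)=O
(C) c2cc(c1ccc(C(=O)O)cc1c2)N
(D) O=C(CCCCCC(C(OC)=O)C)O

[CX3](=O)[OX2H0][#6] describes a carbonyl carbon bonded to an oxygen that is itself bonded to carbon (no H on that O) (an ester).
(A) has a carboxylic acid group (-C(=O)OH) but the singly-bonded O carries H (OX2H1, not H0).
(B) has a primary amide (-C(=O)NH2) but the carbonyl is bonded to N, not to an O-C linkage.
(C) has a carboxylic acid group (-C(=O)OH) but the singly-bonded O carries H (OX2H1, not H0).
(D) contains a methyl-ester group (-C(=O)OCH3), which satisfies every atom and bond constraint.
So the answer is (D).

D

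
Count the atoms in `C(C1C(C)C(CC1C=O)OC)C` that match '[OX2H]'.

0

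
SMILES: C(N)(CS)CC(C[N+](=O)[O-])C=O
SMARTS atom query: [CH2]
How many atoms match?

3

The query [CH2] means: aliphatic carbon with exactly two hydrogens.
Check the 12 heavy atoms by environment: 3× C (H2) → match; 3× C (H1) → no; 1× N (H2) → no; 1× N (charge +1, H0) → no; 1× O (charge -1, H0) → no; 2× O (H0) → no; 1× S (H1) → no.
That gives 3 matching atoms.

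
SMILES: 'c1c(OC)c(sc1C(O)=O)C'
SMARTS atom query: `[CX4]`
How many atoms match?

2

Check the 11 heavy atoms by environment: 1× s (aromatic, X2) → no; 4× c (aromatic, X3) → no; 1× C (X3) → no; 1× O (X1) → no; 2× O (X2) → no; 2× C (X4) → match.
That gives 2 matching atoms.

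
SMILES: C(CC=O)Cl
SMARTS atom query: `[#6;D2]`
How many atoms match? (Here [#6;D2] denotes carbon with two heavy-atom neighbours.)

The query [#6;D2] means: any carbon bonded to exactly two heavy atoms.
Check the 5 heavy atoms by environment: 3× C (D2) → match; 1× O (D1) → no; 1× Cl (D1) → no.
That gives 3 matching atoms.

3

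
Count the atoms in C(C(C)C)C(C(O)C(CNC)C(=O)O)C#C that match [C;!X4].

3

The query [C;!X4] means: aliphatic carbon that does not have four total connections.
Check the 16 heavy atoms by environment: 9× C (X4) → no; 2× O (X2) → no; 2× C (X2) → match; 1× N (X3) → no; 1× C (X3) → match; 1× O (X1) → no.
Summing the matching environments: 2 + 1 = 3 matching atoms.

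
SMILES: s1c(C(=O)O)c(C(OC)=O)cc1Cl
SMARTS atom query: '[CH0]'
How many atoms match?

The query [CH0] means: aliphatic carbon with no attached hydrogen.
Check the 13 heavy atoms by environment: 1× s (aromatic, H0) → no; 3× c (aromatic, H0) → no; 1× c (aromatic, H1) → no; 1× Cl (H0) → no; 2× C (H0) → match; 3× O (H0) → no; 1× O (H1) → no; 1× C (H3) → no.
That gives 2 matching atoms.

2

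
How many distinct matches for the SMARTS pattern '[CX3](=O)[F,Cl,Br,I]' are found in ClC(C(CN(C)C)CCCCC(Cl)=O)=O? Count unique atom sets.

2

[CX3](=O)[F,Cl,Br,I] is the SMARTS for an acyl halide: a carbonyl carbon bonded to a halogen.
The molecule carries 2 separate instances of an acyl chloride (-C(=O)Cl) meeting every constraint; each maps to a distinct set of atoms, giving 2 matches.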